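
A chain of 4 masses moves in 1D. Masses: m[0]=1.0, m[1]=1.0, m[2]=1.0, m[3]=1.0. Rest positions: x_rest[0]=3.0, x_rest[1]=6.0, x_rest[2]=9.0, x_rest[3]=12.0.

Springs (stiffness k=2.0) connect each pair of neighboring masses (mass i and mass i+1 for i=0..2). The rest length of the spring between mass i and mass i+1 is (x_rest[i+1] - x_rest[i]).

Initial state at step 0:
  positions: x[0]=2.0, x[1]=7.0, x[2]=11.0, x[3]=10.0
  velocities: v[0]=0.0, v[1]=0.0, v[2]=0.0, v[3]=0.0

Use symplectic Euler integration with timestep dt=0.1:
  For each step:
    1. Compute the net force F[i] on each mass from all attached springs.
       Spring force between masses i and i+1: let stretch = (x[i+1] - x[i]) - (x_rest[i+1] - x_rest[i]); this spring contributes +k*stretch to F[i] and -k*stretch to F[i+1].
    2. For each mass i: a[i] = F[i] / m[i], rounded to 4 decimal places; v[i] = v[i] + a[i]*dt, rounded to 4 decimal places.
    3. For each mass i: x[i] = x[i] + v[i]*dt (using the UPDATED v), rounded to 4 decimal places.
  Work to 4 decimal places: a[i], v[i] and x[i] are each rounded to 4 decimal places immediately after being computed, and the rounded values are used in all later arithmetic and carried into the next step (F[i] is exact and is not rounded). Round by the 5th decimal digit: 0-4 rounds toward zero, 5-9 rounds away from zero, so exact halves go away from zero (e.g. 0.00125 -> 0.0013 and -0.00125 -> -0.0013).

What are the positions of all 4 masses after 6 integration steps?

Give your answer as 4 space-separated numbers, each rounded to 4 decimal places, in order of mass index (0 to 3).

Answer: 2.7575 6.5597 9.2406 11.4424

Derivation:
Step 0: x=[2.0000 7.0000 11.0000 10.0000] v=[0.0000 0.0000 0.0000 0.0000]
Step 1: x=[2.0400 6.9800 10.9000 10.0800] v=[0.4000 -0.2000 -1.0000 0.8000]
Step 2: x=[2.1188 6.9396 10.7052 10.2364] v=[0.7880 -0.4040 -1.9480 1.5640]
Step 3: x=[2.2340 6.8781 10.4257 10.4622] v=[1.1522 -0.6150 -2.7949 2.2578]
Step 4: x=[2.3821 6.7947 10.0760 10.7473] v=[1.4810 -0.8343 -3.4971 2.8505]
Step 5: x=[2.5585 6.6886 9.6741 11.0789] v=[1.7635 -1.0606 -4.0191 3.3162]
Step 6: x=[2.7575 6.5597 9.2406 11.4424] v=[1.9895 -1.2895 -4.3352 3.6352]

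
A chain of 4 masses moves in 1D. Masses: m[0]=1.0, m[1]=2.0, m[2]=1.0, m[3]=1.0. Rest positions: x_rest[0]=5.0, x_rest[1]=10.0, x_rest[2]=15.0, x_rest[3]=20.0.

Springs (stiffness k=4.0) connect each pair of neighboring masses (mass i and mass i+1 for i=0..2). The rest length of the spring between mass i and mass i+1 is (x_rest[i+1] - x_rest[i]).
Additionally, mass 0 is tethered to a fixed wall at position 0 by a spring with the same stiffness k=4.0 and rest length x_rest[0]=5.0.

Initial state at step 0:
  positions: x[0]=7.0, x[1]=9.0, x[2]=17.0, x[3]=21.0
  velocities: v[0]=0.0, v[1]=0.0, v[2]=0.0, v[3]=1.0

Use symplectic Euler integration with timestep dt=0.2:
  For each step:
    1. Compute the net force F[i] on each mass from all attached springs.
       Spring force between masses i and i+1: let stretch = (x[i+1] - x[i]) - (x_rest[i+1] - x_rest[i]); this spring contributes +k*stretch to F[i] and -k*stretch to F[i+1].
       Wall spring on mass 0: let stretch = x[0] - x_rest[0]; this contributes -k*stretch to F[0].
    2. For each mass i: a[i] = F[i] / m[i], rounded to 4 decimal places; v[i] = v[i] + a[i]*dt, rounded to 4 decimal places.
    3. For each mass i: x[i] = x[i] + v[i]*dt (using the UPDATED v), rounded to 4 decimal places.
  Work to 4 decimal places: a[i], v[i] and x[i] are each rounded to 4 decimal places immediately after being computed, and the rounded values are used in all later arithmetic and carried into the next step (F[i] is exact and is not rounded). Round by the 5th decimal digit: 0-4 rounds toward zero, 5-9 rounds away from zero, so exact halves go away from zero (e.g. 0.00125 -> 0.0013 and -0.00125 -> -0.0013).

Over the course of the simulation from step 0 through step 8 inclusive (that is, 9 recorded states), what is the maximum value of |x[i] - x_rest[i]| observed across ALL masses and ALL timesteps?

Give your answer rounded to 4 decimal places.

Answer: 2.1346

Derivation:
Step 0: x=[7.0000 9.0000 17.0000 21.0000] v=[0.0000 0.0000 0.0000 1.0000]
Step 1: x=[6.2000 9.4800 16.3600 21.3600] v=[-4.0000 2.4000 -3.2000 1.8000]
Step 2: x=[4.9328 10.2480 15.4192 21.7200] v=[-6.3360 3.8400 -4.7040 1.8000]
Step 3: x=[3.7268 11.0045 14.6591 21.8719] v=[-6.0301 3.7824 -3.8003 0.7594]
Step 4: x=[3.0889 11.4711 14.4684 21.6697] v=[-3.1894 2.3332 -0.9537 -1.0108]
Step 5: x=[3.2979 11.5069 14.9503 21.1153] v=[1.0452 0.1792 2.4095 -2.7718]
Step 6: x=[4.2927 11.1615 15.8677 20.3745] v=[4.9741 -1.7270 4.5868 -3.7038]
Step 7: x=[5.6997 10.6431 16.7532 19.7127] v=[7.0350 -2.5920 4.4273 -3.3092]
Step 8: x=[6.9857 10.2180 17.1346 19.3773] v=[6.4300 -2.1253 1.9068 -1.6768]
Max displacement = 2.1346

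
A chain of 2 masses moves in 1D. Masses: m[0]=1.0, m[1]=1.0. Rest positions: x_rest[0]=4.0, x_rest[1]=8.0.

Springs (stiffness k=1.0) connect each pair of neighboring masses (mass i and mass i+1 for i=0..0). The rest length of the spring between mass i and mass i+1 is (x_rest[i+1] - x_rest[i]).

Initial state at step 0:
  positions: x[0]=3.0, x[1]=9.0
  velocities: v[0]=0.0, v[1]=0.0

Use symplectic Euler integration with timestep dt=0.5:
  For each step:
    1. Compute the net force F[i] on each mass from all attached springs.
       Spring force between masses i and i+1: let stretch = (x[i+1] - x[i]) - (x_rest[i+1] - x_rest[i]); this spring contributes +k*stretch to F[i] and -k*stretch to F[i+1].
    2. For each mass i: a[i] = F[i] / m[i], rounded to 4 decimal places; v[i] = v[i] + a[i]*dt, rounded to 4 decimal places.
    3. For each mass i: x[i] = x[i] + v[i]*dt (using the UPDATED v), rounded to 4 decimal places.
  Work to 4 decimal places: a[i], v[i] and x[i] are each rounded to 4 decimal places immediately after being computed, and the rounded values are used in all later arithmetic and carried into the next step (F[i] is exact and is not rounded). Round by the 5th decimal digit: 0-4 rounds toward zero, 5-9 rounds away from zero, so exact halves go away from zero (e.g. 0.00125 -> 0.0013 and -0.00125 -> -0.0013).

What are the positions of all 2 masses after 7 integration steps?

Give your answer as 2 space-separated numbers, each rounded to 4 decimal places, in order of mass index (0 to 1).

Step 0: x=[3.0000 9.0000] v=[0.0000 0.0000]
Step 1: x=[3.5000 8.5000] v=[1.0000 -1.0000]
Step 2: x=[4.2500 7.7500] v=[1.5000 -1.5000]
Step 3: x=[4.8750 7.1250] v=[1.2500 -1.2500]
Step 4: x=[5.0625 6.9375] v=[0.3750 -0.3750]
Step 5: x=[4.7188 7.2813] v=[-0.6875 0.6875]
Step 6: x=[4.0157 7.9845] v=[-1.4063 1.4063]
Step 7: x=[3.3048 8.6955] v=[-1.4219 1.4219]

Answer: 3.3048 8.6955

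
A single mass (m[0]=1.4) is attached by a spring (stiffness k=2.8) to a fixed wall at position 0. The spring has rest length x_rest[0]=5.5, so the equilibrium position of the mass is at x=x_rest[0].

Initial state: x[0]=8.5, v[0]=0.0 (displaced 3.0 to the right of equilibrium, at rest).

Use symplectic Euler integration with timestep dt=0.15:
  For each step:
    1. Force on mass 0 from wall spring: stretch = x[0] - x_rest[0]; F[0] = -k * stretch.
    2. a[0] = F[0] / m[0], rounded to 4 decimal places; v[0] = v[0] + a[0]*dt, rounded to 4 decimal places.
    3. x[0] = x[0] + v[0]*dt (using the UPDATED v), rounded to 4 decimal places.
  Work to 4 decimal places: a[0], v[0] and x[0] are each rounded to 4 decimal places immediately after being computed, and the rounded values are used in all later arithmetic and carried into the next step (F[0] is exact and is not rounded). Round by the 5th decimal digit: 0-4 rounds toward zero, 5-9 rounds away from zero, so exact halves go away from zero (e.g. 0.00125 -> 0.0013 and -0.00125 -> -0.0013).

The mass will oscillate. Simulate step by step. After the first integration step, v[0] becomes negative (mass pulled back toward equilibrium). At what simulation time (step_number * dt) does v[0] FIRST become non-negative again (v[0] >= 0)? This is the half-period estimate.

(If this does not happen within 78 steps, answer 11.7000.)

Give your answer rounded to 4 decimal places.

Step 0: x=[8.5000] v=[0.0000]
Step 1: x=[8.3650] v=[-0.9000]
Step 2: x=[8.1011] v=[-1.7595]
Step 3: x=[7.7201] v=[-2.5398]
Step 4: x=[7.2392] v=[-3.2058]
Step 5: x=[6.6801] v=[-3.7276]
Step 6: x=[6.0679] v=[-4.0816]
Step 7: x=[5.4301] v=[-4.2520]
Step 8: x=[4.7955] v=[-4.2310]
Step 9: x=[4.1925] v=[-4.0197]
Step 10: x=[3.6484] v=[-3.6275]
Step 11: x=[3.1876] v=[-3.0720]
Step 12: x=[2.8309] v=[-2.3783]
Step 13: x=[2.5943] v=[-1.5776]
Step 14: x=[2.4884] v=[-0.7059]
Step 15: x=[2.5180] v=[0.1976]
First v>=0 after going negative at step 15, time=2.2500

Answer: 2.2500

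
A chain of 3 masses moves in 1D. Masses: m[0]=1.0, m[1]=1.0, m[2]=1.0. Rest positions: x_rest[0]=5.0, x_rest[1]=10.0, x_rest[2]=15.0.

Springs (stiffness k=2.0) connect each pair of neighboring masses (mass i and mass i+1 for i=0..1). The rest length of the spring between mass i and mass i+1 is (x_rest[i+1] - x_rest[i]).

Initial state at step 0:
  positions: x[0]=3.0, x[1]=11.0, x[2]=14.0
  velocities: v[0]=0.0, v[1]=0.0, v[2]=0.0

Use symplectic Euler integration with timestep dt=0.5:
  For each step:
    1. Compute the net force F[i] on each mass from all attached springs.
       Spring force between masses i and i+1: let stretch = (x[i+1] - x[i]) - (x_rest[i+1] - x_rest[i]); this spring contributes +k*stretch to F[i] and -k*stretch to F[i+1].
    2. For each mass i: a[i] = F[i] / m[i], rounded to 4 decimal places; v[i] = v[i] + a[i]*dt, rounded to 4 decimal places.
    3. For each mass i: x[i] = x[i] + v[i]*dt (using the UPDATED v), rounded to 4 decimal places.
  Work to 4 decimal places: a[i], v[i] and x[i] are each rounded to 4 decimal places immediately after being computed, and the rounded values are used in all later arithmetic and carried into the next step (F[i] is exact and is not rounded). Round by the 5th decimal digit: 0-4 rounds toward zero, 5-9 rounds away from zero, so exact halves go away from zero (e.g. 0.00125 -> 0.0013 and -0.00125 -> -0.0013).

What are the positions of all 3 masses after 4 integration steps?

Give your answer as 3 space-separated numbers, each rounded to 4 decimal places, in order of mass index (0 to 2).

Step 0: x=[3.0000 11.0000 14.0000] v=[0.0000 0.0000 0.0000]
Step 1: x=[4.5000 8.5000 15.0000] v=[3.0000 -5.0000 2.0000]
Step 2: x=[5.5000 7.2500 15.2500] v=[2.0000 -2.5000 0.5000]
Step 3: x=[4.8750 9.1250 14.0000] v=[-1.2500 3.7500 -2.5000]
Step 4: x=[3.8750 11.3125 12.8125] v=[-2.0000 4.3750 -2.3750]

Answer: 3.8750 11.3125 12.8125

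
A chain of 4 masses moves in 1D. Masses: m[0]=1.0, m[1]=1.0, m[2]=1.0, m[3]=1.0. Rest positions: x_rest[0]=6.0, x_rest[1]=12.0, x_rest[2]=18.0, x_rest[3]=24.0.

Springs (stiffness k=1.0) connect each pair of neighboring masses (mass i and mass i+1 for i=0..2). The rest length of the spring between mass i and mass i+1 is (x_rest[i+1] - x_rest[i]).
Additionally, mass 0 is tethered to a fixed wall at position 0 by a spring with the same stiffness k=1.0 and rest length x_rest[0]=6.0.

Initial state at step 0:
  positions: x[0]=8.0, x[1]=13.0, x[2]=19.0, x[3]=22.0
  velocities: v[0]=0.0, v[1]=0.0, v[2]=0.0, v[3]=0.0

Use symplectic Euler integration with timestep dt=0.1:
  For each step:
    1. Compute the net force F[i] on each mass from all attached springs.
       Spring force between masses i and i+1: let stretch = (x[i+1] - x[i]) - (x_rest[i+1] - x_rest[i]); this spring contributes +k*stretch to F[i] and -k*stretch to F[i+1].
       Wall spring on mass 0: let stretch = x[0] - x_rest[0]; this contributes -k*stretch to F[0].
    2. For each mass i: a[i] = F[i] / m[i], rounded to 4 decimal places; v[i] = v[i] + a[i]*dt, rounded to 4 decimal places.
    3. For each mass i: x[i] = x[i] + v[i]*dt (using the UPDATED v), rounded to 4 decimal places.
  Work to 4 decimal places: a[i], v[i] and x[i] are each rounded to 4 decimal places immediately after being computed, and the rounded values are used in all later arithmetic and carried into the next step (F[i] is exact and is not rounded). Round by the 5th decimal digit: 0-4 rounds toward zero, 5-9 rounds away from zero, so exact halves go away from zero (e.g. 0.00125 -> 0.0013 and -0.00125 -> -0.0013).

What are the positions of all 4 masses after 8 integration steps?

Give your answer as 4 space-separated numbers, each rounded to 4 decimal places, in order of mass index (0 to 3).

Step 0: x=[8.0000 13.0000 19.0000 22.0000] v=[0.0000 0.0000 0.0000 0.0000]
Step 1: x=[7.9700 13.0100 18.9700 22.0300] v=[-0.3000 0.1000 -0.3000 0.3000]
Step 2: x=[7.9107 13.0292 18.9110 22.0894] v=[-0.5930 0.1920 -0.5900 0.5940]
Step 3: x=[7.8235 13.0560 18.8250 22.1770] v=[-0.8722 0.2683 -0.8603 0.8762]
Step 4: x=[7.7104 13.0882 18.7148 22.2911] v=[-1.1313 0.3220 -1.1020 1.1410]
Step 5: x=[7.5739 13.1229 18.5841 22.4294] v=[-1.3646 0.3469 -1.3070 1.3834]
Step 6: x=[7.4172 13.1567 18.4372 22.5893] v=[-1.5671 0.3381 -1.4686 1.5989]
Step 7: x=[7.2437 13.1859 18.2791 22.7677] v=[-1.7349 0.2922 -1.5814 1.7837]
Step 8: x=[7.0572 13.2066 18.1149 22.9612] v=[-1.8651 0.2073 -1.6419 1.9348]

Answer: 7.0572 13.2066 18.1149 22.9612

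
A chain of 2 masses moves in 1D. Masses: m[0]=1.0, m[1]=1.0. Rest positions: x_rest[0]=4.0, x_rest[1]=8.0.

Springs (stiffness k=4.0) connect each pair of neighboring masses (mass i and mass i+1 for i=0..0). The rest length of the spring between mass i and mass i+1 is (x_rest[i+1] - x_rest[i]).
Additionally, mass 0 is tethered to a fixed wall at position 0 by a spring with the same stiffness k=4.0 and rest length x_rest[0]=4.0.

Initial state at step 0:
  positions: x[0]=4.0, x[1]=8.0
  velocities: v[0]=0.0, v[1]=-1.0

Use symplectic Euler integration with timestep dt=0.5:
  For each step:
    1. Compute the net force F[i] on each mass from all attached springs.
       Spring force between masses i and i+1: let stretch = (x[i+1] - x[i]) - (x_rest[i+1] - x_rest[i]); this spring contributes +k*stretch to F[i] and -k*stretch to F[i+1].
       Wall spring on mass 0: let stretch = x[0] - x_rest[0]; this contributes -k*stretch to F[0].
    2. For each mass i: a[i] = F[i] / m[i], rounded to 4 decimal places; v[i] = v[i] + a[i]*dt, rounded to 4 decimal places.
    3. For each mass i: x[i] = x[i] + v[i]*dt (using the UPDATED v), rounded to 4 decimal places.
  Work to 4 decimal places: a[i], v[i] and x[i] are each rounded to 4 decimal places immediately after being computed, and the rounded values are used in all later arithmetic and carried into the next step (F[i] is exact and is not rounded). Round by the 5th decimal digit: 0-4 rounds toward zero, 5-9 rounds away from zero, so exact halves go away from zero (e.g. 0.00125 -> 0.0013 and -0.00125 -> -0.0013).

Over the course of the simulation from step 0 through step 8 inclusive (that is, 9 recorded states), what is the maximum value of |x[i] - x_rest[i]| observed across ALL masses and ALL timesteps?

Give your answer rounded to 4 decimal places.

Step 0: x=[4.0000 8.0000] v=[0.0000 -1.0000]
Step 1: x=[4.0000 7.5000] v=[0.0000 -1.0000]
Step 2: x=[3.5000 7.5000] v=[-1.0000 0.0000]
Step 3: x=[3.5000 7.5000] v=[0.0000 0.0000]
Step 4: x=[4.0000 7.5000] v=[1.0000 0.0000]
Step 5: x=[4.0000 8.0000] v=[0.0000 1.0000]
Step 6: x=[4.0000 8.5000] v=[0.0000 1.0000]
Step 7: x=[4.5000 8.5000] v=[1.0000 0.0000]
Step 8: x=[4.5000 8.5000] v=[0.0000 0.0000]
Max displacement = 0.5000

Answer: 0.5000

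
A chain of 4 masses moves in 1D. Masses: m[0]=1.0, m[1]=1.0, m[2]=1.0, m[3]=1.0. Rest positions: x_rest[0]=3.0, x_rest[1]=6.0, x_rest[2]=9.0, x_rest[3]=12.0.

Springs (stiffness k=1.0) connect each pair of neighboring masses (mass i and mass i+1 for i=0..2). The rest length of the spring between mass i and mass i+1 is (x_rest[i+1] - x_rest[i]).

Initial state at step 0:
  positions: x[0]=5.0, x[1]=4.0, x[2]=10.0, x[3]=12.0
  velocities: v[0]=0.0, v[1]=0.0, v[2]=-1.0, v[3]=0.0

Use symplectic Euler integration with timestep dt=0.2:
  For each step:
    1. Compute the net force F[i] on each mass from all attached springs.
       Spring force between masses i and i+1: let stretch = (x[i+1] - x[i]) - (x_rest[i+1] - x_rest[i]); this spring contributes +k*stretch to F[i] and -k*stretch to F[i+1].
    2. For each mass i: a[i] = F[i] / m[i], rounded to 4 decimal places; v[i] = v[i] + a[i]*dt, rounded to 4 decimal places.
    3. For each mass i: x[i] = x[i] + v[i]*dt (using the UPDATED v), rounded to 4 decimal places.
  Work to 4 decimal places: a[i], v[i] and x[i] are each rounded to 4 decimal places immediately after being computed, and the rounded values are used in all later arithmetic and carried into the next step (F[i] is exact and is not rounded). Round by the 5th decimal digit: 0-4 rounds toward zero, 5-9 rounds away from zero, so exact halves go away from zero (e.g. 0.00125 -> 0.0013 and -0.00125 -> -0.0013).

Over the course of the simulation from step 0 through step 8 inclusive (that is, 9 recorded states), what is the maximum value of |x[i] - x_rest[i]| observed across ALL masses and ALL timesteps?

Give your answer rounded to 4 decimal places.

Answer: 2.1058

Derivation:
Step 0: x=[5.0000 4.0000 10.0000 12.0000] v=[0.0000 0.0000 -1.0000 0.0000]
Step 1: x=[4.8400 4.2800 9.6400 12.0400] v=[-0.8000 1.4000 -1.8000 0.2000]
Step 2: x=[4.5376 4.7968 9.1616 12.1040] v=[-1.5120 2.5840 -2.3920 0.3200]
Step 3: x=[4.1256 5.4778 8.6263 12.1703] v=[-2.0602 3.4051 -2.6765 0.3315]
Step 4: x=[3.6476 6.2307 8.1068 12.2148] v=[-2.3898 3.7644 -2.5974 0.2227]
Step 5: x=[3.1530 6.9553 7.6766 12.2150] v=[-2.4732 3.6230 -2.1510 0.0011]
Step 6: x=[2.6905 7.5567 7.3991 12.1537] v=[-2.3127 3.0068 -1.3876 -0.3066]
Step 7: x=[2.3026 7.9571 7.3181 12.0222] v=[-1.9395 2.0020 -0.4052 -0.6575]
Step 8: x=[2.0209 8.1058 7.4508 11.8225] v=[-1.4086 0.7433 0.6634 -0.9983]
Max displacement = 2.1058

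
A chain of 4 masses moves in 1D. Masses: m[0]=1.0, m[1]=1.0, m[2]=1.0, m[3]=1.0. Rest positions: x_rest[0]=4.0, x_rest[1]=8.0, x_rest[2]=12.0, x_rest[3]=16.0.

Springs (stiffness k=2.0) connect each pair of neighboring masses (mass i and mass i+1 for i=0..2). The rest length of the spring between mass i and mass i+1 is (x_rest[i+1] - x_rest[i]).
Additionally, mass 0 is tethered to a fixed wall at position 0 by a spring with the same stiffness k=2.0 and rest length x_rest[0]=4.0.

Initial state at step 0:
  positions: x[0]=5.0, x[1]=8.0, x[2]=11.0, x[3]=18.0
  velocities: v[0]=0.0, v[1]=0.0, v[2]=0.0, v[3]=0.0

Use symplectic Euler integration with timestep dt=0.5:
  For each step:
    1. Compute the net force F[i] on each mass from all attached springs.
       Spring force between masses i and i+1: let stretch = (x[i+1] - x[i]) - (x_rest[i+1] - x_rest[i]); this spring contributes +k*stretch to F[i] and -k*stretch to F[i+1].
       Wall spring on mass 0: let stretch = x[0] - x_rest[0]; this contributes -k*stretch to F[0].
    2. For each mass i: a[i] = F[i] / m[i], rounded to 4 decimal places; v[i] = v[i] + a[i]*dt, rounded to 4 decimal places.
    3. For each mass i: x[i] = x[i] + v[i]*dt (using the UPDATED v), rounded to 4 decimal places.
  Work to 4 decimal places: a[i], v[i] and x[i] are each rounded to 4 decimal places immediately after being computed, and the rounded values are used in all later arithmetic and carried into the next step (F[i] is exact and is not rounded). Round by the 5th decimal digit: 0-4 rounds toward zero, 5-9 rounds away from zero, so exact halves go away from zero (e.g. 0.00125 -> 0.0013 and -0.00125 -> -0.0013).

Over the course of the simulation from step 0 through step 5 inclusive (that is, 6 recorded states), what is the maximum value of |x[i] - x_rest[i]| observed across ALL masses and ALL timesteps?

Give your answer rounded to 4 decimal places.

Step 0: x=[5.0000 8.0000 11.0000 18.0000] v=[0.0000 0.0000 0.0000 0.0000]
Step 1: x=[4.0000 8.0000 13.0000 16.5000] v=[-2.0000 0.0000 4.0000 -3.0000]
Step 2: x=[3.0000 8.5000 14.2500 15.2500] v=[-2.0000 1.0000 2.5000 -2.5000]
Step 3: x=[3.2500 9.1250 13.1250 15.5000] v=[0.5000 1.2500 -2.2500 0.5000]
Step 4: x=[4.8125 8.8125 11.1875 16.5625] v=[3.1250 -0.6250 -3.8750 2.1250]
Step 5: x=[5.9688 7.6875 10.7500 16.9375] v=[2.3125 -2.2500 -0.8750 0.7500]
Max displacement = 2.2500

Answer: 2.2500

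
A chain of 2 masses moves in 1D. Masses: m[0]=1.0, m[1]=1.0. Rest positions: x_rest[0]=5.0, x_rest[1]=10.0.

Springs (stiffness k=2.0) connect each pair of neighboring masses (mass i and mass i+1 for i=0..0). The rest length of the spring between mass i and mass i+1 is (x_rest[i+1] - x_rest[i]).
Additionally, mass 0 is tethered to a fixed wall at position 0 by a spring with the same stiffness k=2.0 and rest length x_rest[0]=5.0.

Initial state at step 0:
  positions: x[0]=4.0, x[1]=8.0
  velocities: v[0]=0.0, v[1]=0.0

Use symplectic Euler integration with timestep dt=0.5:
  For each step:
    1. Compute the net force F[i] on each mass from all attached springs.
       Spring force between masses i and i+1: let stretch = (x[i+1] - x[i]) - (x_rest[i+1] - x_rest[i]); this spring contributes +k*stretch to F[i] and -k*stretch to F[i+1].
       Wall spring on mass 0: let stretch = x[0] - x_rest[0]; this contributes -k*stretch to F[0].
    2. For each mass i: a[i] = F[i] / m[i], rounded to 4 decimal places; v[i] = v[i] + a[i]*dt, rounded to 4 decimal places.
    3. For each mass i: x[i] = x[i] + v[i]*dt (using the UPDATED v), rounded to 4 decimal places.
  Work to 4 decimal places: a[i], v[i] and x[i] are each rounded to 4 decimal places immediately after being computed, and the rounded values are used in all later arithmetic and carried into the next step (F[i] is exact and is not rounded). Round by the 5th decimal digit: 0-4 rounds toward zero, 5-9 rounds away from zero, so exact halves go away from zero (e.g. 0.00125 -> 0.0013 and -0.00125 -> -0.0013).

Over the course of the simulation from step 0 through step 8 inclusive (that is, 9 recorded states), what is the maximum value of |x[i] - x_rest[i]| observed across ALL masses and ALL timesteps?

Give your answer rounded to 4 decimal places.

Step 0: x=[4.0000 8.0000] v=[0.0000 0.0000]
Step 1: x=[4.0000 8.5000] v=[0.0000 1.0000]
Step 2: x=[4.2500 9.2500] v=[0.5000 1.5000]
Step 3: x=[4.8750 10.0000] v=[1.2500 1.5000]
Step 4: x=[5.6250 10.6875] v=[1.5000 1.3750]
Step 5: x=[6.0938 11.3438] v=[0.9375 1.3125]
Step 6: x=[6.1407 11.8751] v=[0.0937 1.0625]
Step 7: x=[5.9844 12.0392] v=[-0.3126 0.3281]
Step 8: x=[5.8633 11.6759] v=[-0.2422 -0.7267]
Max displacement = 2.0392

Answer: 2.0392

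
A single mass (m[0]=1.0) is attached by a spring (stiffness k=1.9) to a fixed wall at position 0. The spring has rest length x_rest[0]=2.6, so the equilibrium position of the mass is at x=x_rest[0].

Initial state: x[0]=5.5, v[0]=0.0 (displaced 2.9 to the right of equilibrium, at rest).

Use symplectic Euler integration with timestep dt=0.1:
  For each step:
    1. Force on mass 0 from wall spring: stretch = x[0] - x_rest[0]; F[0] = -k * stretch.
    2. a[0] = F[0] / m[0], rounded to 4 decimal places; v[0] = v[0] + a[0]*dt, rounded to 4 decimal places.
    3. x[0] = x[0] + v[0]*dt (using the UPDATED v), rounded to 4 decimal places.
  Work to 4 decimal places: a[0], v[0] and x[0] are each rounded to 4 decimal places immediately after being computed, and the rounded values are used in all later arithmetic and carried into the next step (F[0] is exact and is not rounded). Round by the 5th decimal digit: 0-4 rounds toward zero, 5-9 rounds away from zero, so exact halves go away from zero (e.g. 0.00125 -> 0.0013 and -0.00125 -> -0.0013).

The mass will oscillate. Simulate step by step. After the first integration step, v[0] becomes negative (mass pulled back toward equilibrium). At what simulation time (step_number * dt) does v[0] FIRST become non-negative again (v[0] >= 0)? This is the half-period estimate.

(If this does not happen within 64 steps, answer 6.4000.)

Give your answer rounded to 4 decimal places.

Step 0: x=[5.5000] v=[0.0000]
Step 1: x=[5.4449] v=[-0.5510]
Step 2: x=[5.3358] v=[-1.0915]
Step 3: x=[5.1747] v=[-1.6113]
Step 4: x=[4.9647] v=[-2.1005]
Step 5: x=[4.7097] v=[-2.5498]
Step 6: x=[4.4146] v=[-2.9506]
Step 7: x=[4.0851] v=[-3.2954]
Step 8: x=[3.7273] v=[-3.5776]
Step 9: x=[3.3481] v=[-3.7918]
Step 10: x=[2.9547] v=[-3.9339]
Step 11: x=[2.5546] v=[-4.0013]
Step 12: x=[2.1553] v=[-3.9927]
Step 13: x=[1.7645] v=[-3.9082]
Step 14: x=[1.3896] v=[-3.7495]
Step 15: x=[1.0377] v=[-3.5195]
Step 16: x=[0.7154] v=[-3.2227]
Step 17: x=[0.4289] v=[-2.8646]
Step 18: x=[0.1837] v=[-2.4521]
Step 19: x=[-0.0156] v=[-1.9930]
Step 20: x=[-0.1652] v=[-1.4960]
Step 21: x=[-0.2623] v=[-0.9706]
Step 22: x=[-0.3050] v=[-0.4268]
Step 23: x=[-0.2925] v=[0.1252]
First v>=0 after going negative at step 23, time=2.3000

Answer: 2.3000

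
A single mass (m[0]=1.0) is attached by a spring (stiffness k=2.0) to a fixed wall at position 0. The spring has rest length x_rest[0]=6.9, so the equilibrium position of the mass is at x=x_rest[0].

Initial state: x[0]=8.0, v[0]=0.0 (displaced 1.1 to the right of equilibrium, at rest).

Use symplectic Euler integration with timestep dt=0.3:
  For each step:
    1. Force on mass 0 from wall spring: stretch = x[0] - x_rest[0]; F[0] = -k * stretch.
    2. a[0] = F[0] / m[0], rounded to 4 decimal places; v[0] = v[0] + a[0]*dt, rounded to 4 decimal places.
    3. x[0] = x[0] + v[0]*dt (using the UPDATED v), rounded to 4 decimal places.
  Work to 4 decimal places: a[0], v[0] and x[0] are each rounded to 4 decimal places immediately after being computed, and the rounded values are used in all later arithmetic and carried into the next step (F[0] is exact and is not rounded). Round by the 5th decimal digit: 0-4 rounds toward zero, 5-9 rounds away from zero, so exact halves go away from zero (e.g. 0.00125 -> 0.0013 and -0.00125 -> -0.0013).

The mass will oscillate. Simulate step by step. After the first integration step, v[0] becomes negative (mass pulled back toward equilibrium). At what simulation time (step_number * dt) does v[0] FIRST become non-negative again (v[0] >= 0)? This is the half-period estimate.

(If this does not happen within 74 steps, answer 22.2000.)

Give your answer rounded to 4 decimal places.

Answer: 2.4000

Derivation:
Step 0: x=[8.0000] v=[0.0000]
Step 1: x=[7.8020] v=[-0.6600]
Step 2: x=[7.4416] v=[-1.2012]
Step 3: x=[6.9837] v=[-1.5262]
Step 4: x=[6.5108] v=[-1.5764]
Step 5: x=[6.1079] v=[-1.3429]
Step 6: x=[5.8476] v=[-0.8676]
Step 7: x=[5.7767] v=[-0.2362]
Step 8: x=[5.9080] v=[0.4378]
First v>=0 after going negative at step 8, time=2.4000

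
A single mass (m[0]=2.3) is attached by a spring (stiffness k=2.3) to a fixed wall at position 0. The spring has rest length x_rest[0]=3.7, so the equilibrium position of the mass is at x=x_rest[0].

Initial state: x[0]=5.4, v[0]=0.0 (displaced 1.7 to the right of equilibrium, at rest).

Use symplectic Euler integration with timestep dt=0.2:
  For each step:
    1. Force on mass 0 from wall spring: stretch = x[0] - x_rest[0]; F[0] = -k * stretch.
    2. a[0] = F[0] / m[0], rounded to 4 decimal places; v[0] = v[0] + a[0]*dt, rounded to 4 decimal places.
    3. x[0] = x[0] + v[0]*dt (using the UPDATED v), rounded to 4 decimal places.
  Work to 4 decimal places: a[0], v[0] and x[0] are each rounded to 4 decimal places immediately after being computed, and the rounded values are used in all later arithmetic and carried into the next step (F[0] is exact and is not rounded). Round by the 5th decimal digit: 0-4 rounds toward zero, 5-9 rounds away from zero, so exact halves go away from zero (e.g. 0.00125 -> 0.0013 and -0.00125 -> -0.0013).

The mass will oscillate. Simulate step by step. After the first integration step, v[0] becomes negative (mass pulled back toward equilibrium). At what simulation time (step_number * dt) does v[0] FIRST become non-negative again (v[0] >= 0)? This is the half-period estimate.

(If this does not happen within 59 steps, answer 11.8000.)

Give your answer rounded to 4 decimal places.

Answer: 3.2000

Derivation:
Step 0: x=[5.4000] v=[0.0000]
Step 1: x=[5.3320] v=[-0.3400]
Step 2: x=[5.1987] v=[-0.6664]
Step 3: x=[5.0055] v=[-0.9661]
Step 4: x=[4.7601] v=[-1.2272]
Step 5: x=[4.4723] v=[-1.4392]
Step 6: x=[4.1536] v=[-1.5937]
Step 7: x=[3.8167] v=[-1.6844]
Step 8: x=[3.4752] v=[-1.7077]
Step 9: x=[3.1427] v=[-1.6627]
Step 10: x=[2.8325] v=[-1.5512]
Step 11: x=[2.5570] v=[-1.3777]
Step 12: x=[2.3272] v=[-1.1491]
Step 13: x=[2.1523] v=[-0.8745]
Step 14: x=[2.0393] v=[-0.5650]
Step 15: x=[1.9927] v=[-0.2329]
Step 16: x=[2.0144] v=[0.1086]
First v>=0 after going negative at step 16, time=3.2000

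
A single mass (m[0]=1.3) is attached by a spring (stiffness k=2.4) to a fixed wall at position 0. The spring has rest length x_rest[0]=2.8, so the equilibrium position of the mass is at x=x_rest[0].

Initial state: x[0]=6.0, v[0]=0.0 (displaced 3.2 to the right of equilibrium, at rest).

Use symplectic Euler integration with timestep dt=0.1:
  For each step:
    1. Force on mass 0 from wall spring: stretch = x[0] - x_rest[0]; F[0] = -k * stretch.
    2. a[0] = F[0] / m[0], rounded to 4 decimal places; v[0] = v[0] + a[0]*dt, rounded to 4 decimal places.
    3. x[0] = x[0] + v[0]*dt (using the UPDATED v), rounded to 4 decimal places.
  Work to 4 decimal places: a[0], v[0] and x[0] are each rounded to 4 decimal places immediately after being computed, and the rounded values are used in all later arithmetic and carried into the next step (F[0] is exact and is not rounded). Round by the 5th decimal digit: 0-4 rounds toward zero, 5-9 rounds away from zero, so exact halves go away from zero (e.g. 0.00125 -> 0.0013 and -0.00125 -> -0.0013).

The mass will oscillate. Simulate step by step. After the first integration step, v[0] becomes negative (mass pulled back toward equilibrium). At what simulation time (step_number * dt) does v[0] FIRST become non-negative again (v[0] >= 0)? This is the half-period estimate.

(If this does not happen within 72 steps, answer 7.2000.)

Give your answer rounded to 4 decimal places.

Answer: 2.4000

Derivation:
Step 0: x=[6.0000] v=[0.0000]
Step 1: x=[5.9409] v=[-0.5908]
Step 2: x=[5.8238] v=[-1.1707]
Step 3: x=[5.6509] v=[-1.7289]
Step 4: x=[5.4254] v=[-2.2552]
Step 5: x=[5.1514] v=[-2.7399]
Step 6: x=[4.8340] v=[-3.1740]
Step 7: x=[4.4791] v=[-3.5495]
Step 8: x=[4.0932] v=[-3.8595]
Step 9: x=[3.6834] v=[-4.0982]
Step 10: x=[3.2573] v=[-4.2613]
Step 11: x=[2.8227] v=[-4.3457]
Step 12: x=[2.3877] v=[-4.3499]
Step 13: x=[1.9603] v=[-4.2738]
Step 14: x=[1.5484] v=[-4.1188]
Step 15: x=[1.1596] v=[-3.8877]
Step 16: x=[0.8011] v=[-3.5849]
Step 17: x=[0.4795] v=[-3.2159]
Step 18: x=[0.2008] v=[-2.7875]
Step 19: x=[-0.0300] v=[-2.3077]
Step 20: x=[-0.2085] v=[-1.7852]
Step 21: x=[-0.3315] v=[-1.2298]
Step 22: x=[-0.3967] v=[-0.6517]
Step 23: x=[-0.4029] v=[-0.0615]
Step 24: x=[-0.3499] v=[0.5298]
First v>=0 after going negative at step 24, time=2.4000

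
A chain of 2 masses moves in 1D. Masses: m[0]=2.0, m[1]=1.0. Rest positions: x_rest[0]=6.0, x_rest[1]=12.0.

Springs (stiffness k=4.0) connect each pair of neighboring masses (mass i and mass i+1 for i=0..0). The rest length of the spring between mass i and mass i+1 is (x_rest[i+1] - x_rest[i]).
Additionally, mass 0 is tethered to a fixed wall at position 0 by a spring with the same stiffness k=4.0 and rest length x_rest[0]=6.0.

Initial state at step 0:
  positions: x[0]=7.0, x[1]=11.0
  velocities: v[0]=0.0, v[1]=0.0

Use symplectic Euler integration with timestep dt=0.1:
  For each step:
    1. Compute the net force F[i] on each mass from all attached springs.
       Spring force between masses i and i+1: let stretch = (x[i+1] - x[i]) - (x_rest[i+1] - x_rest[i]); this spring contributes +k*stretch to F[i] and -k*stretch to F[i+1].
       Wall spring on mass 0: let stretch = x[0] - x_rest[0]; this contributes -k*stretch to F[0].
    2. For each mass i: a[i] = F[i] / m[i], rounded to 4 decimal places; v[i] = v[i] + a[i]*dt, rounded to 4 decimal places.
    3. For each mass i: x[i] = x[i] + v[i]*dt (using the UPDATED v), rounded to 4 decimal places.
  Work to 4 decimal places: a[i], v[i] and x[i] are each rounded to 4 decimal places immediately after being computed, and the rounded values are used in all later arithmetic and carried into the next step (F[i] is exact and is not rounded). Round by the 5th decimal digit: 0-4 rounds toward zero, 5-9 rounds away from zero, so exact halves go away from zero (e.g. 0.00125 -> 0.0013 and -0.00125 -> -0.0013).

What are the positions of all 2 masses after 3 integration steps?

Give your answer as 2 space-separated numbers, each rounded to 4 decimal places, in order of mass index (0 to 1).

Step 0: x=[7.0000 11.0000] v=[0.0000 0.0000]
Step 1: x=[6.9400 11.0800] v=[-0.6000 0.8000]
Step 2: x=[6.8240 11.2344] v=[-1.1600 1.5440]
Step 3: x=[6.6597 11.4524] v=[-1.6427 2.1798]

Answer: 6.6597 11.4524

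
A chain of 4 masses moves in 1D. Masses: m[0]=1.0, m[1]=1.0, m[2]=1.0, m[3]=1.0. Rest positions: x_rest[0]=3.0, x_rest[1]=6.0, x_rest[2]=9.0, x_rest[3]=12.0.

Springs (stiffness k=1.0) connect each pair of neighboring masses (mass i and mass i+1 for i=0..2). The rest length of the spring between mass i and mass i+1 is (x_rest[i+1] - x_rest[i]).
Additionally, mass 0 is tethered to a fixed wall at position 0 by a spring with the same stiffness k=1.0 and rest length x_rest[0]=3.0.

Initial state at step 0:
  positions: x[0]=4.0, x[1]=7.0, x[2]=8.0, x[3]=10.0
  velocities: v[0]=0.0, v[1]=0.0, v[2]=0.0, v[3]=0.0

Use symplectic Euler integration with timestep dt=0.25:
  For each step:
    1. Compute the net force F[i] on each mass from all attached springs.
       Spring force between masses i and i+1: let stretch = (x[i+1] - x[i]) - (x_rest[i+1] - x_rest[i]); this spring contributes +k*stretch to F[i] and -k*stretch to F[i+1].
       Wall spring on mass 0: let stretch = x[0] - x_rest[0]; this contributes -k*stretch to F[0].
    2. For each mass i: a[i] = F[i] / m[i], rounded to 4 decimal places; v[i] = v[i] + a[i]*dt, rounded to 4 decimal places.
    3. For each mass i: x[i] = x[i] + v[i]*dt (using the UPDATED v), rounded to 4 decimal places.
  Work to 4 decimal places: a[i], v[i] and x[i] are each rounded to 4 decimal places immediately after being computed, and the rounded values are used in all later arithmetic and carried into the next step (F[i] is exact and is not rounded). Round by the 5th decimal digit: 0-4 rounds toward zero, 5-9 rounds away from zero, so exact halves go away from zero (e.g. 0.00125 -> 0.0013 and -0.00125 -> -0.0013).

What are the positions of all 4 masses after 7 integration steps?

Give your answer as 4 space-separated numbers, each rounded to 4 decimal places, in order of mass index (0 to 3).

Step 0: x=[4.0000 7.0000 8.0000 10.0000] v=[0.0000 0.0000 0.0000 0.0000]
Step 1: x=[3.9375 6.8750 8.0625 10.0625] v=[-0.2500 -0.5000 0.2500 0.2500]
Step 2: x=[3.8125 6.6406 8.1758 10.1875] v=[-0.5000 -0.9375 0.4531 0.5000]
Step 3: x=[3.6260 6.3254 8.3189 10.3743] v=[-0.7461 -1.2607 0.5722 0.7471]
Step 4: x=[3.3816 5.9661 8.4658 10.6201] v=[-0.9778 -1.4372 0.5877 0.9833]
Step 5: x=[3.0873 5.6015 8.5912 10.9188] v=[-1.1771 -1.4584 0.5014 1.1947]
Step 6: x=[2.7572 5.2666 8.6752 11.2595] v=[-1.3204 -1.3395 0.3359 1.3628]
Step 7: x=[2.4116 4.9879 8.7077 11.6262] v=[-1.3824 -1.1147 0.1298 1.4667]

Answer: 2.4116 4.9879 8.7077 11.6262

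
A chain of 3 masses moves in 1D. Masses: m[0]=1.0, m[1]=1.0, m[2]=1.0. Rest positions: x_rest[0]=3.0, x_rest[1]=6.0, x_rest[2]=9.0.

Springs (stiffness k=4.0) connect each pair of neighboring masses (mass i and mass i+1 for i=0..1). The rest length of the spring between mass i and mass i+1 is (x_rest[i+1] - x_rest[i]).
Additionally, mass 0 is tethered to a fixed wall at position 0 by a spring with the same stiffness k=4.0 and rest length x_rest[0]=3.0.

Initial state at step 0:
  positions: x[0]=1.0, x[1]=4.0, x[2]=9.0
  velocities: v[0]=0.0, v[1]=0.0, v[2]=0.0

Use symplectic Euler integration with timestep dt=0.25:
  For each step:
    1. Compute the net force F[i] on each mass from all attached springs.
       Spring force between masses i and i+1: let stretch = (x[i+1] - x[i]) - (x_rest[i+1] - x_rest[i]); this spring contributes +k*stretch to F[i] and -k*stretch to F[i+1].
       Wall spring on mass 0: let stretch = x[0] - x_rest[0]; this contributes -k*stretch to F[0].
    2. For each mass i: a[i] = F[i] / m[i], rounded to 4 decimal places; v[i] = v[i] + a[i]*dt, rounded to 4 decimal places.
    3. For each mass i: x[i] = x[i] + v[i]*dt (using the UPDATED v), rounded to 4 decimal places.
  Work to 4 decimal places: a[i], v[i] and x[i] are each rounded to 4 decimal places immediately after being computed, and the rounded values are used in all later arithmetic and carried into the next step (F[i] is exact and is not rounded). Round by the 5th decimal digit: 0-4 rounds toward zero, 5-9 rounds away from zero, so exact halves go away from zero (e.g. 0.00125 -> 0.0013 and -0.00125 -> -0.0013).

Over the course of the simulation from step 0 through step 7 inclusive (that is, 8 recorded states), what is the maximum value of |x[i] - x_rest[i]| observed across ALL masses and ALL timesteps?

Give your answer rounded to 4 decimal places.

Step 0: x=[1.0000 4.0000 9.0000] v=[0.0000 0.0000 0.0000]
Step 1: x=[1.5000 4.5000 8.5000] v=[2.0000 2.0000 -2.0000]
Step 2: x=[2.3750 5.2500 7.7500] v=[3.5000 3.0000 -3.0000]
Step 3: x=[3.3750 5.9063 7.1250] v=[4.0000 2.6250 -2.5000]
Step 4: x=[4.1641 6.2344 6.9453] v=[3.1563 1.3124 -0.7187]
Step 5: x=[4.4297 6.2227 7.3379] v=[1.0625 -0.0470 1.5704]
Step 6: x=[4.0362 6.0415 8.2017] v=[-1.5742 -0.7248 3.4552]
Step 7: x=[3.1349 5.8990 9.2755] v=[-3.6051 -0.5699 4.2950]
Max displacement = 2.0547

Answer: 2.0547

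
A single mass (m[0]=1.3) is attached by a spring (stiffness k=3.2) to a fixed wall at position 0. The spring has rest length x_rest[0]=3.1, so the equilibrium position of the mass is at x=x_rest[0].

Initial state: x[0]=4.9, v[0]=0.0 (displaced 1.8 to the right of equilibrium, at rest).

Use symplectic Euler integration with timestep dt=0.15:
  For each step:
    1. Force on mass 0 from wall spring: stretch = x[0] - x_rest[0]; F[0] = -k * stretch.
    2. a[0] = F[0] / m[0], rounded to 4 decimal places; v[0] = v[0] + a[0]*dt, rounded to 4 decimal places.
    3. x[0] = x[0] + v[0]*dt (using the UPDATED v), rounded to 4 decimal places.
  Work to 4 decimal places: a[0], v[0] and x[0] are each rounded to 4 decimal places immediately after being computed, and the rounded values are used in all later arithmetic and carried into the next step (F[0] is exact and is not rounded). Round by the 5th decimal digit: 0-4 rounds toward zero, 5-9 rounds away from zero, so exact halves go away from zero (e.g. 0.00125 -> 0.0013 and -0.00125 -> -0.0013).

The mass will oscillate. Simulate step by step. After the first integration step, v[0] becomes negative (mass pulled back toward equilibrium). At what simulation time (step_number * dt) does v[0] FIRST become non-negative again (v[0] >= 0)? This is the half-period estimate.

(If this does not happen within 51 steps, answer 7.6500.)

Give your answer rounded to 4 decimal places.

Step 0: x=[4.9000] v=[0.0000]
Step 1: x=[4.8003] v=[-0.6646]
Step 2: x=[4.6064] v=[-1.2924]
Step 3: x=[4.3291] v=[-1.8486]
Step 4: x=[3.9837] v=[-2.3024]
Step 5: x=[3.5894] v=[-2.6287]
Step 6: x=[3.1680] v=[-2.8094]
Step 7: x=[2.7428] v=[-2.8345]
Step 8: x=[2.3374] v=[-2.7026]
Step 9: x=[1.9743] v=[-2.4210]
Step 10: x=[1.6735] v=[-2.0054]
Step 11: x=[1.4517] v=[-1.4787]
Step 12: x=[1.3212] v=[-0.8701]
Step 13: x=[1.2892] v=[-0.2133]
Step 14: x=[1.3575] v=[0.4553]
First v>=0 after going negative at step 14, time=2.1000

Answer: 2.1000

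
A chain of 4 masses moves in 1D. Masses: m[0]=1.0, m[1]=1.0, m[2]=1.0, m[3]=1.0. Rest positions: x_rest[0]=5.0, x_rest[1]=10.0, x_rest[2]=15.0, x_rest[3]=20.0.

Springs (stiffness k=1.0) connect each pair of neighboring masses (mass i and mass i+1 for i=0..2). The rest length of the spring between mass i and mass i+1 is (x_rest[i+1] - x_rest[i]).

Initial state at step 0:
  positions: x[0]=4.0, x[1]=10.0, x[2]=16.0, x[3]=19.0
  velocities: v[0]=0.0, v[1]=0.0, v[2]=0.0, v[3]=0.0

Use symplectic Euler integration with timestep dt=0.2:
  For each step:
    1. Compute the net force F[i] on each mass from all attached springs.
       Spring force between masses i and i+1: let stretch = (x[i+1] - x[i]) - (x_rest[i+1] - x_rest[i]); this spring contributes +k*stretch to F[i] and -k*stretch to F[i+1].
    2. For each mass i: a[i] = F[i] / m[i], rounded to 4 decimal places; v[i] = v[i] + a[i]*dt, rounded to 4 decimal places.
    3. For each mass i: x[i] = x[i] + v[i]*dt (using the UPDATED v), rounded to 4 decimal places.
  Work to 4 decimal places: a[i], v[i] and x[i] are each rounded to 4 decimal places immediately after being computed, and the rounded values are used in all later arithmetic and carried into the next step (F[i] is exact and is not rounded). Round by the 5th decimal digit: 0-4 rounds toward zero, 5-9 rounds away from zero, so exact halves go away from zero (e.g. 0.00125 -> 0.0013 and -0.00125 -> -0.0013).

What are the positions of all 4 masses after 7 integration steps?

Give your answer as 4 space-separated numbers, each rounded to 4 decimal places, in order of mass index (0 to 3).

Answer: 4.9097 9.7264 13.9717 20.3922

Derivation:
Step 0: x=[4.0000 10.0000 16.0000 19.0000] v=[0.0000 0.0000 0.0000 0.0000]
Step 1: x=[4.0400 10.0000 15.8800 19.0800] v=[0.2000 0.0000 -0.6000 0.4000]
Step 2: x=[4.1184 9.9968 15.6528 19.2320] v=[0.3920 -0.0160 -1.1360 0.7600]
Step 3: x=[4.2319 9.9847 15.3425 19.4408] v=[0.5677 -0.0605 -1.5514 1.0442]
Step 4: x=[4.3756 9.9568 14.9818 19.6857] v=[0.7183 -0.1395 -1.8033 1.2245]
Step 5: x=[4.5425 9.9067 14.6083 19.9424] v=[0.8345 -0.2507 -1.8675 1.2837]
Step 6: x=[4.7240 9.8301 14.2601 20.1858] v=[0.9073 -0.3832 -1.7410 1.2169]
Step 7: x=[4.9097 9.7264 13.9717 20.3922] v=[0.9285 -0.5184 -1.4419 1.0318]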